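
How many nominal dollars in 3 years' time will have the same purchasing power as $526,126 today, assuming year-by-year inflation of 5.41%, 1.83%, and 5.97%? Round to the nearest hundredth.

$598,453.29

Cumulative price-level factor: 1.0541 × 1.0183 × 1.0597 ≈ 1.1374714148.
Multiplying $526,126 by the price-level factor gives the future nominal sum.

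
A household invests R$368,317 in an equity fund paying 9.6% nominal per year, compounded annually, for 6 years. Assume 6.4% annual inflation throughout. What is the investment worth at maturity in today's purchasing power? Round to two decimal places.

Nominal value at maturity: R$368,317 × (1 + 9.6%)^6 ≈ R$638,388.55.
Price-level factor over 6 years: (1 + 6.4%)^6 ≈ 1.4509410494.
Dividing the nominal maturity value by the price-level factor gives the value in today's money.

R$439,982.42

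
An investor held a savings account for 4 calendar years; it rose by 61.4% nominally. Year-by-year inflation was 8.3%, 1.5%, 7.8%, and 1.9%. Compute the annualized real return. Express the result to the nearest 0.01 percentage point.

Cumulative inflation factor: 1.083 × 1.015 × 1.078 × 1.019 ≈ 1.20750.
Nominal growth factor: 1.61400. Real growth factor = 1.61400 / 1.20750 ≈ 1.33665.
Annualized: 1.33665^(1/4) − 1 ≈ 0.07524.

7.52%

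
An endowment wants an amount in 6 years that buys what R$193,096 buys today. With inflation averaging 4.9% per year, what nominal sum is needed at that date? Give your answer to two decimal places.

Cumulative price-level factor: (1+4.9%)^6 ≈ 1.3324561607.
Multiplying R$193,096 by the price-level factor gives the future nominal sum.

R$257,291.95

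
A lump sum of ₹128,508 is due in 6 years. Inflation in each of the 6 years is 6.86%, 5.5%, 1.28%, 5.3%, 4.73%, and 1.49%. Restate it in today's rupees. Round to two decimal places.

₹100,557.88

Price-level factor over 6 years: 1.0686 × 1.055 × 1.0128 × 1.053 × 1.0473 × 1.0149 ≈ 1.2779505505.
Purchasing power today: ₹128,508 divided by that factor.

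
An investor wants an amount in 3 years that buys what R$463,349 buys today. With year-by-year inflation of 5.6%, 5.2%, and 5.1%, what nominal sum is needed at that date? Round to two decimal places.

Cumulative price-level factor: 1.056 × 1.052 × 1.051 = 1.167568512.
The nominal amount required is R$463,349 scaled up by that factor.

R$540,991.70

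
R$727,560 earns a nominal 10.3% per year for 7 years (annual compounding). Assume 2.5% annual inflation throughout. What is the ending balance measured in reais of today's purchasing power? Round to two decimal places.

Nominal value at maturity: R$727,560 × (1 + 10.3%)^7 ≈ R$1,445,098.34.
Price-level factor over 7 years: (1 + 2.5%)^7 ≈ 1.1886857537.
Dividing the nominal maturity value by the price-level factor gives the value in today's money.

R$1,215,710.99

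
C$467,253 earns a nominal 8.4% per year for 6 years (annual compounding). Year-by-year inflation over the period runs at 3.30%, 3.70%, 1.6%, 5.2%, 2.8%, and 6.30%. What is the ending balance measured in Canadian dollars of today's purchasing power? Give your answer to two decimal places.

C$605,916.65

Nominal value at maturity: C$467,253 × (1 + 8.4%)^6 ≈ C$758,102.26.
Price-level factor over 6 years: 1.0330 × 1.0370 × 1.016 × 1.052 × 1.028 × 1.0630 ≈ 1.2511659158.
The maturity value deflated by that factor is the answer in today's purchasing power.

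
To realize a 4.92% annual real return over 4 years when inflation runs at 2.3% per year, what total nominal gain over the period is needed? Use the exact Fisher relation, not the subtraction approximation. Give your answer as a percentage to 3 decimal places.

32.720%

Required annual nominal rate: (1+4.92%)(1+2.3%) − 1 = 7.33316%.
Cumulative over 4 years: (1 + 0.0733316)^4 − 1 ≈ 0.32720.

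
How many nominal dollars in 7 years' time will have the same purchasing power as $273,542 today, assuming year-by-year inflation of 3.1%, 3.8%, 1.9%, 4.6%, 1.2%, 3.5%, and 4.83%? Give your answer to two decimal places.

Cumulative price-level factor: 1.031 × 1.038 × 1.019 × 1.046 × 1.012 × 1.035 × 1.0483 ≈ 1.2524728934.
The nominal amount required is $273,542 scaled up by that factor.

$342,603.94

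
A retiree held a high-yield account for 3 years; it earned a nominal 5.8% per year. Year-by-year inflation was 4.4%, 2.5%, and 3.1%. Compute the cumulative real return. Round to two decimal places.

7.34%

Cumulative inflation factor: 1.044 × 1.025 × 1.031 ≈ 1.10327.
Nominal growth factor: 1.18429. Real growth factor = 1.18429 / 1.10327 ≈ 1.07343.
Total real return ≈ 7.3431%.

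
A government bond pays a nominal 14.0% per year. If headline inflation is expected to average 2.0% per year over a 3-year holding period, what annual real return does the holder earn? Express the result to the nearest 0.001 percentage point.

11.765%

With constant rates the annual real return is the same each year: (1+14.0%)/(1+2.0%) − 1 = 0.11765.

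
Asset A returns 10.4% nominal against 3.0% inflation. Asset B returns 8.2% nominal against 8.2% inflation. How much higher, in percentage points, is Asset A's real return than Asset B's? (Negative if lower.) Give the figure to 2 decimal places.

Asset A real return: 1.104/1.030 − 1 = 7.184%.
Asset B real return: 1.082/1.082 − 1 = 0.000%.
Difference: 7.184 − 0.000 = 7.184 pp.

7.18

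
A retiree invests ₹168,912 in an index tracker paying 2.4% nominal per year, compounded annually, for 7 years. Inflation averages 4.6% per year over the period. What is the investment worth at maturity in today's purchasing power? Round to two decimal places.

₹145,558.78

Nominal value at maturity: ₹168,912 × (1 + 2.4%)^7 ≈ ₹199,416.09.
Price-level factor over 7 years: (1 + 4.6%)^7 ≈ 1.3700038629.
The maturity value deflated by that factor is the answer in today's purchasing power.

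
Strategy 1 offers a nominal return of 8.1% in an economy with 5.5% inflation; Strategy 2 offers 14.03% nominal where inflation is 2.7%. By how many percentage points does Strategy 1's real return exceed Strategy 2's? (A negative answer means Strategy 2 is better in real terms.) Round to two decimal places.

Strategy 1 real return: 1.081/1.055 − 1 = 2.464%.
Strategy 2 real return: 1.1403/1.027 − 1 = 11.032%.
Difference: 2.464 − 11.032 = -8.568 pp.

-8.57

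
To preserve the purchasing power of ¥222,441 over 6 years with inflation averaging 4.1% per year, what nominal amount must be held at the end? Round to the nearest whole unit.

Cumulative price-level factor: (1+4.1%)^6 ≈ 1.2726365063.
Multiplying ¥222,441 by the price-level factor gives the future nominal sum.

¥283,087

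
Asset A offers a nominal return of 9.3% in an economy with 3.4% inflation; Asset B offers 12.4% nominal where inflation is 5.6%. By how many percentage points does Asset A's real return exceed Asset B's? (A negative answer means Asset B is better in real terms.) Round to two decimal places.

Asset A real return: 1.093/1.034 − 1 = 5.706%.
Asset B real return: 1.124/1.056 − 1 = 6.439%.
Difference: 5.706 − 6.439 = -0.733 pp.

-0.73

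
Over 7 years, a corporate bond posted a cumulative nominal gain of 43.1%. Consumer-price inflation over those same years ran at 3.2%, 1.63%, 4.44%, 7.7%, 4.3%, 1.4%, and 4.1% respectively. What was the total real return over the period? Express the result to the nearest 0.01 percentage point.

Cumulative inflation factor: 1.032 × 1.0163 × 1.0444 × 1.077 × 1.043 × 1.014 × 1.041 ≈ 1.29884.
Nominal growth factor: 1.43100. Real growth factor = 1.43100 / 1.29884 ≈ 1.10175.
Total real return ≈ 10.1748%.

10.17%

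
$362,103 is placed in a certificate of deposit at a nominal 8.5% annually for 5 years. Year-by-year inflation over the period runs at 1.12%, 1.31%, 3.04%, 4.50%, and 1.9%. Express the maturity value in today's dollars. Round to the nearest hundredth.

Nominal value at maturity: $362,103 × (1 + 8.5%)^5 ≈ $544,478.60.
Price-level factor over 5 years: 1.0112 × 1.0131 × 1.0304 × 1.0450 × 1.019 ≈ 1.1240501833.
Dividing the nominal maturity value by the price-level factor gives the value in today's money.

$484,389.94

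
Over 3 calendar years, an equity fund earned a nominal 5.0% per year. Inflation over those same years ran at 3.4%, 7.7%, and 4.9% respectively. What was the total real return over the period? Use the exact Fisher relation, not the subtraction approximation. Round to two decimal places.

-0.90%

Cumulative inflation factor: 1.034 × 1.077 × 1.049 ≈ 1.16819.
Nominal growth factor: 1.15763. Real growth factor = 1.15763 / 1.16819 ≈ 0.99096.
Total real return ≈ -0.9040%.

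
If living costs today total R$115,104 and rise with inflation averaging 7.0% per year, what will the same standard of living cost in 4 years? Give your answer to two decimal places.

R$150,877.86

Cumulative price-level factor: (1+7.0%)^4 = 1.31079601.
Multiplying R$115,104 by the price-level factor gives the future nominal sum.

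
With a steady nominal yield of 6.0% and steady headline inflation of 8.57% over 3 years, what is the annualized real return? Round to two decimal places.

With constant rates the annual real return is the same each year: (1+6.0%)/(1+8.57%) − 1 = -0.02367.

-2.37%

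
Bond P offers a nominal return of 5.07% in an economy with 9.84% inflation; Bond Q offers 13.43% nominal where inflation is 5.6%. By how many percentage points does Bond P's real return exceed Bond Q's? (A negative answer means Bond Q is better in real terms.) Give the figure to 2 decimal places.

-11.76

Bond P real return: 1.0507/1.0984 − 1 = -4.343%.
Bond Q real return: 1.1343/1.056 − 1 = 7.415%.
Difference: -4.343 − 7.415 = -11.758 pp.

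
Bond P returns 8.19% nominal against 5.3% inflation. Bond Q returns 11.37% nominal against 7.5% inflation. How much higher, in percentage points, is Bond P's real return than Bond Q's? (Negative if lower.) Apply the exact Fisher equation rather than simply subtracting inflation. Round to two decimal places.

-0.86

Bond P real return: 1.0819/1.053 − 1 = 2.745%.
Bond Q real return: 1.1137/1.075 − 1 = 3.600%.
Difference: 2.745 − 3.600 = -0.855 pp.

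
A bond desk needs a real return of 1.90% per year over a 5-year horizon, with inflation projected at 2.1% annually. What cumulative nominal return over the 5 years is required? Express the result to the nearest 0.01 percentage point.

Required annual nominal rate: (1+1.90%)(1+2.1%) − 1 = 4.0399%.
Cumulative over 5 years: (1 + 0.040399)^5 − 1 ≈ 0.21899.

21.90%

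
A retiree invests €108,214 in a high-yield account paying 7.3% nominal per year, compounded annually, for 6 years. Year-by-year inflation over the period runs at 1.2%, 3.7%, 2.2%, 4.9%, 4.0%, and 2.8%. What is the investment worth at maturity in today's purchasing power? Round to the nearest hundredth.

€137,299.73

Nominal value at maturity: €108,214 × (1 + 7.3%)^6 ≈ €165,151.22.
Price-level factor over 6 years: 1.012 × 1.037 × 1.022 × 1.049 × 1.040 × 1.028 ≈ 1.2028517568.
The maturity value deflated by that factor is the answer in today's purchasing power.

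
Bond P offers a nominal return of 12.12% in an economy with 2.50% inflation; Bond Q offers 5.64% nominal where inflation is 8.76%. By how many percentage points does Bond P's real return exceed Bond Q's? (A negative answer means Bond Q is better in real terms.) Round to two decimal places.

Bond P real return: 1.1212/1.0250 − 1 = 9.385%.
Bond Q real return: 1.0564/1.0876 − 1 = -2.869%.
Difference: 9.385 − (-2.869) = 12.254 pp.

12.25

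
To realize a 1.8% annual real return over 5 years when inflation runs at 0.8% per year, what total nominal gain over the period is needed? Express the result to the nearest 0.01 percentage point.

13.77%

Required annual nominal rate: (1+1.8%)(1+0.8%) − 1 = 2.6144%.
Cumulative over 5 years: (1 + 0.026144)^5 − 1 ≈ 0.13774.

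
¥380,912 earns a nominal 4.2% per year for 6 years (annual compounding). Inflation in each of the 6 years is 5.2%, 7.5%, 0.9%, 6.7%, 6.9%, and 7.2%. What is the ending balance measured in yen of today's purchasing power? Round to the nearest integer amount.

Nominal value at maturity: ¥380,912 × (1 + 4.2%)^6 ≈ ¥487,563.
Price-level factor over 6 years: 1.052 × 1.075 × 1.009 × 1.067 × 1.069 × 1.072 ≈ 1.3952508003.
Dividing the nominal maturity value by the price-level factor gives the value in today's money.

¥349,445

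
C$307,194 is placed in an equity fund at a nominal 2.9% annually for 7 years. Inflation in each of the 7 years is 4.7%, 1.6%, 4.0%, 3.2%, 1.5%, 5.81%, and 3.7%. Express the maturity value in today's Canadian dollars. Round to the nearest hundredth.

Nominal value at maturity: C$307,194 × (1 + 2.9%)^7 ≈ C$375,249.70.
Price-level factor over 7 years: 1.047 × 1.016 × 1.040 × 1.032 × 1.015 × 1.0581 × 1.037 ≈ 1.2715251048.
Dividing the nominal maturity value by the price-level factor gives the value in today's money.

C$295,117.81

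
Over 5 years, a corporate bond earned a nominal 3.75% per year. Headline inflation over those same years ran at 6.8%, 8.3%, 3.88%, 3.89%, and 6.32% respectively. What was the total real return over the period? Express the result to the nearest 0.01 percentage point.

Cumulative inflation factor: 1.068 × 1.083 × 1.0388 × 1.0389 × 1.0632 ≈ 1.32715.
Nominal growth factor: 1.20210. Real growth factor = 1.20210 / 1.32715 ≈ 0.90577.
Total real return ≈ -9.4225%.

-9.42%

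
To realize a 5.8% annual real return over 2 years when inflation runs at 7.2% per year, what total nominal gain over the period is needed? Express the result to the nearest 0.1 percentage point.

28.6%

Required annual nominal rate: (1+5.8%)(1+7.2%) − 1 = 13.4176%.
Cumulative over 2 years: (1 + 0.134176)^2 − 1 ≈ 0.28636.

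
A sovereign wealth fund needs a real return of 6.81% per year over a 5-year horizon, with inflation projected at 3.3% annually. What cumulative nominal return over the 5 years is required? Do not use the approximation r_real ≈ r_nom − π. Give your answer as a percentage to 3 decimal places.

Required annual nominal rate: (1+6.81%)(1+3.3%) − 1 = 10.33473%.
Cumulative over 5 years: (1 + 0.1033473)^5 − 1 ≈ 0.63516.

63.516%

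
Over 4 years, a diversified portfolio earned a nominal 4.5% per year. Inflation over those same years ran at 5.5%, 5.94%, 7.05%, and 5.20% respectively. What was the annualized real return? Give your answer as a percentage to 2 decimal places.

Cumulative inflation factor: 1.055 × 1.0594 × 1.0705 × 1.0520 ≈ 1.25868.
Nominal growth factor: 1.19252. Real growth factor = 1.19252 / 1.25868 ≈ 0.94744.
Annualized: 0.94744^(1/4) − 1 ≈ -0.01341.

-1.34%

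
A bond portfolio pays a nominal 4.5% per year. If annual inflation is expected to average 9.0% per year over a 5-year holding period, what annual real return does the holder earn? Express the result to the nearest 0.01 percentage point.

With constant rates the annual real return is the same each year: (1+4.5%)/(1+9.0%) − 1 = -0.04128.

-4.13%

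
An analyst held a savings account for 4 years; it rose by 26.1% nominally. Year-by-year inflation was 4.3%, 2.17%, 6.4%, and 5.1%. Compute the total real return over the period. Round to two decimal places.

5.82%

Cumulative inflation factor: 1.043 × 1.0217 × 1.064 × 1.051 ≈ 1.19166.
Nominal growth factor: 1.26100. Real growth factor = 1.26100 / 1.19166 ≈ 1.05819.
Total real return ≈ 5.8189%.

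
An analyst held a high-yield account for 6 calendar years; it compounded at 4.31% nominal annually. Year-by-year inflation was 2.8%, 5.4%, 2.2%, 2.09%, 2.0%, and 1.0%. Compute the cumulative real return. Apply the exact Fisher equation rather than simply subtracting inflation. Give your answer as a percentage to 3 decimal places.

Cumulative inflation factor: 1.028 × 1.054 × 1.022 × 1.0209 × 1.020 × 1.010 ≈ 1.16463.
Nominal growth factor: 1.28812. Real growth factor = 1.28812 / 1.16463 ≈ 1.10603.
Total real return ≈ 10.6028%.

10.603%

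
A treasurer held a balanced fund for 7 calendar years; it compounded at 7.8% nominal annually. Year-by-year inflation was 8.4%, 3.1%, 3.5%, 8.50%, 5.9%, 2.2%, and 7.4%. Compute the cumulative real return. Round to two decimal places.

15.96%

Cumulative inflation factor: 1.084 × 1.031 × 1.035 × 1.0850 × 1.059 × 1.022 × 1.074 ≈ 1.45885.
Nominal growth factor: 1.69173. Real growth factor = 1.69173 / 1.45885 ≈ 1.15964.
Total real return ≈ 15.9637%.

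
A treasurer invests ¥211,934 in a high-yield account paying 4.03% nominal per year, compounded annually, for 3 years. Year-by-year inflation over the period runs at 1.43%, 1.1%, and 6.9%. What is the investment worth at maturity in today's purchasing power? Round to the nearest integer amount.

Nominal value at maturity: ¥211,934 × (1 + 4.03%)^3 ≈ ¥238,603.
Price-level factor over 3 years: 1.0143 × 1.011 × 1.069 = 1.0962138537.
The maturity value deflated by that factor is the answer in today's purchasing power.

¥217,661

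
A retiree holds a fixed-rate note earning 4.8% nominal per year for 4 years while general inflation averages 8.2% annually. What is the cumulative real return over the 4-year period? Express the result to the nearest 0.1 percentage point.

The annual real rate is (1+4.8%)/(1+8.2%) − 1 = -3.1423%.
Compounded over 4 years: (1 + -0.031423)^4 − 1 ≈ -0.11989.

-12.0%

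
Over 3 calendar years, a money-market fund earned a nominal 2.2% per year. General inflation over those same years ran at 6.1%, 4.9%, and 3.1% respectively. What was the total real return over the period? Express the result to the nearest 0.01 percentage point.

Cumulative inflation factor: 1.061 × 1.049 × 1.031 ≈ 1.14749.
Nominal growth factor: 1.06746. Real growth factor = 1.06746 / 1.14749 ≈ 0.93026.
Total real return ≈ -6.9743%.

-6.97%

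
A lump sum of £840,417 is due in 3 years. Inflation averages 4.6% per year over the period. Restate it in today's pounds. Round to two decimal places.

£734,344.38

Price-level factor over 3 years: (1 + 4.6%)^3 = 1.144445336.
Purchasing power today: £840,417 divided by that factor.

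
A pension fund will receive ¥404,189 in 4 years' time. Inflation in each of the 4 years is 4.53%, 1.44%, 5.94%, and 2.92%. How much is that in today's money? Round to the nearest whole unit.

Price-level factor over 4 years: 1.0453 × 1.0144 × 1.0594 × 1.0292 ≈ 1.1561386954.
Purchasing power today: ¥404,189 divided by that factor.

¥349,603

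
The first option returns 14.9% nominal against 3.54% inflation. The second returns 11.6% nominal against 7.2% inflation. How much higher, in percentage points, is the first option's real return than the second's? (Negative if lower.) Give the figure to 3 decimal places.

The first option real return: 1.149/1.0354 − 1 = 10.9716%.
The second real return: 1.116/1.072 − 1 = 4.1045%.
Difference: 10.9716 − 4.1045 = 6.8671 pp.

6.867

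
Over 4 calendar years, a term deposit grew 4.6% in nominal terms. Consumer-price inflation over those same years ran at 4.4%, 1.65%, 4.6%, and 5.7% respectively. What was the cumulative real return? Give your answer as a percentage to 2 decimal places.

Cumulative inflation factor: 1.044 × 1.0165 × 1.046 × 1.057 ≈ 1.17331.
Nominal growth factor: 1.04600. Real growth factor = 1.04600 / 1.17331 ≈ 0.89149.
Total real return ≈ -10.8509%.

-10.85%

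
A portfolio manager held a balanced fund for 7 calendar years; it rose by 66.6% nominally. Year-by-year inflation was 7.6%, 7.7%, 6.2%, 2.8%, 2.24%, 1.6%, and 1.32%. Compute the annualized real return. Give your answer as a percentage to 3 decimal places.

Cumulative inflation factor: 1.076 × 1.077 × 1.062 × 1.028 × 1.0224 × 1.016 × 1.0132 ≈ 1.33154.
Nominal growth factor: 1.66600. Real growth factor = 1.66600 / 1.33154 ≈ 1.25118.
Annualized: 1.25118^(1/7) − 1 ≈ 0.03253.

3.253%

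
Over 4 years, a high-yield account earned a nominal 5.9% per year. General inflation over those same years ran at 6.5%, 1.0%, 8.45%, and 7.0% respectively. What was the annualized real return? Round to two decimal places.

Cumulative inflation factor: 1.065 × 1.010 × 1.0845 × 1.070 ≈ 1.24820.
Nominal growth factor: 1.25772. Real growth factor = 1.25772 / 1.24820 ≈ 1.00763.
Annualized: 1.00763^(1/4) − 1 ≈ 0.00190.

0.19%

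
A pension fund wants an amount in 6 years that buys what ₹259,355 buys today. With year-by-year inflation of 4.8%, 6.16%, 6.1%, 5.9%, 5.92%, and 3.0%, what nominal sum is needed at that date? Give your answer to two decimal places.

₹353,706.76

Cumulative price-level factor: 1.048 × 1.0616 × 1.061 × 1.059 × 1.0592 × 1.030 ≈ 1.3637938677.
The nominal amount required is ₹259,355 scaled up by that factor.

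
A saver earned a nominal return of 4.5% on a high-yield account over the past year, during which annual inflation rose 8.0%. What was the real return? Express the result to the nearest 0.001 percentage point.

-3.241%

Real return via the Fisher equation: (1 + 4.5%)/(1 + 8.0%) − 1 = 1.045/1.080 − 1 ≈ -0.03241.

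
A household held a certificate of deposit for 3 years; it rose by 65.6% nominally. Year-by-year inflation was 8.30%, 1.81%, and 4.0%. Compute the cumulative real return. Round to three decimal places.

Cumulative inflation factor: 1.0830 × 1.0181 × 1.040 ≈ 1.14671.
Nominal growth factor: 1.65600. Real growth factor = 1.65600 / 1.14671 ≈ 1.44414.
Total real return ≈ 44.4136%.

44.414%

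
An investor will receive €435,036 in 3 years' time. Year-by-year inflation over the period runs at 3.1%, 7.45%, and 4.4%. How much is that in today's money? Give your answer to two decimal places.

Price-level factor over 3 years: 1.031 × 1.0745 × 1.044 = 1.156553118.
Purchasing power today: €435,036 divided by that factor.

€376,148.74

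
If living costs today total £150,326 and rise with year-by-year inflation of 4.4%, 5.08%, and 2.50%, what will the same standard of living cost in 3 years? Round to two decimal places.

£169,035.74

Cumulative price-level factor: 1.044 × 1.0508 × 1.0250 = 1.12446108.
Multiplying £150,326 by the price-level factor gives the future nominal sum.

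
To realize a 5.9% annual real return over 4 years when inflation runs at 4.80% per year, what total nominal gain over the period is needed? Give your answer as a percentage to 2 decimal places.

Required annual nominal rate: (1+5.9%)(1+4.80%) − 1 = 10.9832%.
Cumulative over 4 years: (1 + 0.109832)^4 − 1 ≈ 0.51715.

51.72%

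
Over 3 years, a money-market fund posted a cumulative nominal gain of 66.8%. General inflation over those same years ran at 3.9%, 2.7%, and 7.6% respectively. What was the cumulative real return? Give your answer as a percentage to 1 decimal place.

Cumulative inflation factor: 1.039 × 1.027 × 1.076 ≈ 1.14815.
Nominal growth factor: 1.66800. Real growth factor = 1.66800 / 1.14815 ≈ 1.45277.
Total real return ≈ 45.2773%.

45.3%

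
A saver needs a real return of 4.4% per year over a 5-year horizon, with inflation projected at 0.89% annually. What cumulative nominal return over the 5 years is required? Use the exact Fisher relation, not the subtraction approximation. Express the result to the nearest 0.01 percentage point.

29.64%

Required annual nominal rate: (1+4.4%)(1+0.89%) − 1 = 5.32916%.
Cumulative over 5 years: (1 + 0.0532916)^5 − 1 ≈ 0.29641.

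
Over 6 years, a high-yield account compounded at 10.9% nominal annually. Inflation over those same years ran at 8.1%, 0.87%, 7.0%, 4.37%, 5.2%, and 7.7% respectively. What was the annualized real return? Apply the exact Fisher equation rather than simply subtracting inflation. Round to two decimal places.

5.11%

Cumulative inflation factor: 1.081 × 1.0087 × 1.070 × 1.0437 × 1.052 × 1.077 ≈ 1.37968.
Nominal growth factor: 1.86033. Real growth factor = 1.86033 / 1.37968 ≈ 1.34837.
Annualized: 1.34837^(1/6) − 1 ≈ 0.05108.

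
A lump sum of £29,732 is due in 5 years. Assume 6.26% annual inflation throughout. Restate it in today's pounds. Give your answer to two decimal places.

Price-level factor over 5 years: (1 + 6.26%)^5 ≈ 1.3547184885.
Purchasing power today: £29,732 divided by that factor.

£21,947.00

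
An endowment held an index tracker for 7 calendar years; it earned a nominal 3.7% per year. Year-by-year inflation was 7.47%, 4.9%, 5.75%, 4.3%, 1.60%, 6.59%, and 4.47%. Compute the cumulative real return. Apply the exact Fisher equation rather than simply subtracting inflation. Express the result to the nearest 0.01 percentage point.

-8.33%

Cumulative inflation factor: 1.0747 × 1.049 × 1.0575 × 1.043 × 1.0160 × 1.0659 × 1.0447 ≈ 1.40679.
Nominal growth factor: 1.28959. Real growth factor = 1.28959 / 1.40679 ≈ 0.91669.
Total real return ≈ -8.3311%.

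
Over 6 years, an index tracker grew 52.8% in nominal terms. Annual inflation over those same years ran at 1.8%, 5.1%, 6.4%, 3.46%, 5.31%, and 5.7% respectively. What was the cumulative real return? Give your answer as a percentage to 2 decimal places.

16.55%

Cumulative inflation factor: 1.018 × 1.051 × 1.064 × 1.0346 × 1.0531 × 1.057 ≈ 1.31102.
Nominal growth factor: 1.52800. Real growth factor = 1.52800 / 1.31102 ≈ 1.16551.
Total real return ≈ 16.5505%.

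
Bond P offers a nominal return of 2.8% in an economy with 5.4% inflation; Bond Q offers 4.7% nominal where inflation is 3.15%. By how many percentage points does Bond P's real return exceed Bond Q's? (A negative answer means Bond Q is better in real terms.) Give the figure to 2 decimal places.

-3.97

Bond P real return: 1.028/1.054 − 1 = -2.467%.
Bond Q real return: 1.047/1.0315 − 1 = 1.503%.
Difference: -2.467 − 1.503 = -3.970 pp.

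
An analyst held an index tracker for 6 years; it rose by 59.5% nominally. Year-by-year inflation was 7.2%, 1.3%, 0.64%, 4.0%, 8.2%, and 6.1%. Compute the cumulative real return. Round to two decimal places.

22.24%

Cumulative inflation factor: 1.072 × 1.013 × 1.0064 × 1.040 × 1.082 × 1.061 ≈ 1.30482.
Nominal growth factor: 1.59500. Real growth factor = 1.59500 / 1.30482 ≈ 1.22239.
Total real return ≈ 22.2390%.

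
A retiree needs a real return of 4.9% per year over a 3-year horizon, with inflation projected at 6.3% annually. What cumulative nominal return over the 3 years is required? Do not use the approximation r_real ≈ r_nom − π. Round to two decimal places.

Required annual nominal rate: (1+4.9%)(1+6.3%) − 1 = 11.5087%.
Cumulative over 3 years: (1 + 0.115087)^3 − 1 ≈ 0.38652.

38.65%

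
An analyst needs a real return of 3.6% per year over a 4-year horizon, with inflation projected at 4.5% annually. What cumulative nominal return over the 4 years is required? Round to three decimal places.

37.374%

Required annual nominal rate: (1+3.6%)(1+4.5%) − 1 = 8.262%.
Cumulative over 4 years: (1 + 0.08262)^4 − 1 ≈ 0.37374.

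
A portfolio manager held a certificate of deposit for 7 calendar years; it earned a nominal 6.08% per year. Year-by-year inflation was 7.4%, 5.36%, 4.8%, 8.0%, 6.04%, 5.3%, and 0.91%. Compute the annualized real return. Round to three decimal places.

Cumulative inflation factor: 1.074 × 1.0536 × 1.048 × 1.080 × 1.0604 × 1.053 × 1.0091 ≈ 1.44310.
Nominal growth factor: 1.51159. Real growth factor = 1.51159 / 1.44310 ≈ 1.04746.
Annualized: 1.04746^(1/7) − 1 ≈ 0.00665.

0.665%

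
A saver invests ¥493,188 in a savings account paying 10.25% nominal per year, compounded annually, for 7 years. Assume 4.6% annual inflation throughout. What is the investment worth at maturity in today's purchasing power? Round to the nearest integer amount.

Nominal value at maturity: ¥493,188 × (1 + 10.25%)^7 ≈ ¥976,479.
Price-level factor over 7 years: (1 + 4.6%)^7 ≈ 1.3700038629.
Dividing the nominal maturity value by the price-level factor gives the value in today's money.

¥712,756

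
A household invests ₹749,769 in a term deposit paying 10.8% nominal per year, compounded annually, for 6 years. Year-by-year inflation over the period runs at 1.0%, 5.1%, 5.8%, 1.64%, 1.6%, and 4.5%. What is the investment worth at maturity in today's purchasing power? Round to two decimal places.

Nominal value at maturity: ₹749,769 × (1 + 10.8%)^6 ≈ ₹1,387,286.12.
Price-level factor over 6 years: 1.010 × 1.051 × 1.058 × 1.0164 × 1.016 × 1.045 ≈ 1.2119491887.
Dividing the nominal maturity value by the price-level factor gives the value in today's money.

₹1,144,673.50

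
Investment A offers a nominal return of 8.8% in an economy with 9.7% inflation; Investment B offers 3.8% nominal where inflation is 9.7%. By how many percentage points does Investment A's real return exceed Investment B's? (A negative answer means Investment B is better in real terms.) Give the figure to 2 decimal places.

Investment A real return: 1.088/1.097 − 1 = -0.820%.
Investment B real return: 1.038/1.097 − 1 = -5.378%.
Difference: -0.820 − (-5.378) = 4.558 pp.

4.56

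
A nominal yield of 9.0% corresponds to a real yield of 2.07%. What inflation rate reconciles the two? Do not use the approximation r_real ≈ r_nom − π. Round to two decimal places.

From (1+r_nom) = (1+r_real)(1+π), we get 1+π = (1 + 9.0%)/(1 + 2.07%) = 1.090/1.0207 ≈ 1.06789.
So π ≈ 6.7895%.

6.79%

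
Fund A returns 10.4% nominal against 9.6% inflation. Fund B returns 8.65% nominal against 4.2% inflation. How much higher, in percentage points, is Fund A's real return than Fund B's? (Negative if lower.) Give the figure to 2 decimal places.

-3.54

Fund A real return: 1.104/1.096 − 1 = 0.730%.
Fund B real return: 1.0865/1.042 − 1 = 4.271%.
Difference: 0.730 − 4.271 = -3.541 pp.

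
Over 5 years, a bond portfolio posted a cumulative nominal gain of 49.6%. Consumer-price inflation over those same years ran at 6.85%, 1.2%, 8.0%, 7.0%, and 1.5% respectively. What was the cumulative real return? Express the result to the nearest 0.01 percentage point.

17.95%

Cumulative inflation factor: 1.0685 × 1.012 × 1.080 × 1.070 × 1.015 ≈ 1.26832.
Nominal growth factor: 1.49600. Real growth factor = 1.49600 / 1.26832 ≈ 1.17951.
Total real return ≈ 17.9514%.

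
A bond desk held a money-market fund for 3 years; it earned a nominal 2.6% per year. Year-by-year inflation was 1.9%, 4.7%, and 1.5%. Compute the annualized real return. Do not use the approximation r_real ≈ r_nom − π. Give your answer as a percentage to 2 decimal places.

-0.09%

Cumulative inflation factor: 1.019 × 1.047 × 1.015 ≈ 1.08290.
Nominal growth factor: 1.08005. Real growth factor = 1.08005 / 1.08290 ≈ 0.99737.
Annualized: 0.99737^(1/3) − 1 ≈ -0.00088.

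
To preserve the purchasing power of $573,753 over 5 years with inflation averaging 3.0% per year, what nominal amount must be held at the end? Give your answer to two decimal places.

Cumulative price-level factor: (1+3.0%)^5 = 1.1592740743.
The nominal amount required is $573,753 scaled up by that factor.

$665,136.98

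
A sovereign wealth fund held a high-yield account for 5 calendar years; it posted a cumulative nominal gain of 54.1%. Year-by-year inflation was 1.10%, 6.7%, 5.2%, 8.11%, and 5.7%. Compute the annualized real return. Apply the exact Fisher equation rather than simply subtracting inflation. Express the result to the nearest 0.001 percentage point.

Cumulative inflation factor: 1.0110 × 1.067 × 1.052 × 1.0811 × 1.057 ≈ 1.29680.
Nominal growth factor: 1.54100. Real growth factor = 1.54100 / 1.29680 ≈ 1.18831.
Annualized: 1.18831^(1/5) − 1 ≈ 0.03511.

3.511%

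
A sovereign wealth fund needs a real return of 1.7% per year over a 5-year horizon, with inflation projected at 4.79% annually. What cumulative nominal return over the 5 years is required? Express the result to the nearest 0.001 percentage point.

Required annual nominal rate: (1+1.7%)(1+4.79%) − 1 = 6.57143%.
Cumulative over 5 years: (1 + 0.0657143)^5 − 1 ≈ 0.37469.

37.469%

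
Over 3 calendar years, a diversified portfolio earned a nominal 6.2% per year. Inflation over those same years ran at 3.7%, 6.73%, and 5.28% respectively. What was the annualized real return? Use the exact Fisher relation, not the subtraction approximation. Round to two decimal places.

Cumulative inflation factor: 1.037 × 1.0673 × 1.0528 ≈ 1.16523.
Nominal growth factor: 1.19777. Real growth factor = 1.19777 / 1.16523 ≈ 1.02793.
Annualized: 1.02793^(1/3) − 1 ≈ 0.00922.

0.92%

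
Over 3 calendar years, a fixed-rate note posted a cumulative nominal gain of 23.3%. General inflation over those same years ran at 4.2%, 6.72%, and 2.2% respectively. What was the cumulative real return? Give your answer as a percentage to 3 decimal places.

Cumulative inflation factor: 1.042 × 1.0672 × 1.022 ≈ 1.13649.
Nominal growth factor: 1.23300. Real growth factor = 1.23300 / 1.13649 ≈ 1.08492.
Total real return ≈ 8.4922%.

8.492%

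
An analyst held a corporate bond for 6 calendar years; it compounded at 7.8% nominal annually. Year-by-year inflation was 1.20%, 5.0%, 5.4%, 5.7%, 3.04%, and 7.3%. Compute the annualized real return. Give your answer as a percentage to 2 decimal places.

Cumulative inflation factor: 1.0120 × 1.050 × 1.054 × 1.057 × 1.0304 × 1.073 ≈ 1.30885.
Nominal growth factor: 1.56932. Real growth factor = 1.56932 / 1.30885 ≈ 1.19901.
Annualized: 1.19901^(1/6) − 1 ≈ 0.03071.

3.07%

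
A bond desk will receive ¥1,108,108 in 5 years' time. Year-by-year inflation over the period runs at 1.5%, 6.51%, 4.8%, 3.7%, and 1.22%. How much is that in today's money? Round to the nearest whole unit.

Price-level factor over 5 years: 1.015 × 1.0651 × 1.048 × 1.037 × 1.0122 ≈ 1.1892216279.
Purchasing power today: ¥1,108,108 divided by that factor.

¥931,793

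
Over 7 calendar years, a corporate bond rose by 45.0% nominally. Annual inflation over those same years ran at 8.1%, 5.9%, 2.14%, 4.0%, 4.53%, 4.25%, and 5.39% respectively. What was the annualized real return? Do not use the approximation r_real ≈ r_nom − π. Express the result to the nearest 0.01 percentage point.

0.54%

Cumulative inflation factor: 1.081 × 1.059 × 1.0214 × 1.040 × 1.0453 × 1.0425 × 1.0539 ≈ 1.39658.
Nominal growth factor: 1.45000. Real growth factor = 1.45000 / 1.39658 ≈ 1.03825.
Annualized: 1.03825^(1/7) − 1 ≈ 0.00538.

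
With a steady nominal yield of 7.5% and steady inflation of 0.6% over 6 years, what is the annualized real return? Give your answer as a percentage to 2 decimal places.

With constant rates the annual real return is the same each year: (1+7.5%)/(1+0.6%) − 1 = 0.06859.

6.86%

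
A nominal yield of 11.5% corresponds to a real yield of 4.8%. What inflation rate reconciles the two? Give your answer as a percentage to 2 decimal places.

6.39%

From (1+r_nom) = (1+r_real)(1+π), we get 1+π = (1 + 11.5%)/(1 + 4.8%) = 1.115/1.048 ≈ 1.06393.
So π ≈ 6.3931%.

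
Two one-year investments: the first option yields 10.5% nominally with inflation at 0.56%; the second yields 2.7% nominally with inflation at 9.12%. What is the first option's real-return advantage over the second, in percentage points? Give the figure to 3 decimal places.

15.768

The first option real return: 1.105/1.0056 − 1 = 9.8846%.
The second real return: 1.027/1.0912 − 1 = -5.8834%.
Difference: 9.8846 − (-5.8834) = 15.7680 pp.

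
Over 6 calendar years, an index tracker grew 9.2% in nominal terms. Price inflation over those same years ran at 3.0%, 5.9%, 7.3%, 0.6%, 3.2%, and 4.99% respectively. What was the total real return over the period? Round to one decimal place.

Cumulative inflation factor: 1.030 × 1.059 × 1.073 × 1.006 × 1.032 × 1.0499 ≈ 1.27573.
Nominal growth factor: 1.09200. Real growth factor = 1.09200 / 1.27573 ≈ 0.85598.
Total real return ≈ -14.4019%.

-14.4%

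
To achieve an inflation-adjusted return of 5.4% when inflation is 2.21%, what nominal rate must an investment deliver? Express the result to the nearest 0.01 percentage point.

By the Fisher equation, 1 + r_nom = (1 + 5.4%)(1 + 2.21%) = 1.054 × 1.0221 = 1.0772934.
So r_nom = 7.72934%.

7.73%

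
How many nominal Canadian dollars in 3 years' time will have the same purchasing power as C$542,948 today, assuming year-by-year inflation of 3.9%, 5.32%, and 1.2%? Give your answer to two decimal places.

Cumulative price-level factor: 1.039 × 1.0532 × 1.012 = 1.1074060976.
Multiplying C$542,948 by the price-level factor gives the future nominal sum.

C$601,263.93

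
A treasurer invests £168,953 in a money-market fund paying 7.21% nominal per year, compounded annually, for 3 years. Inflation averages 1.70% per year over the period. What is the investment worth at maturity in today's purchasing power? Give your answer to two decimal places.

£197,928.78

Nominal value at maturity: £168,953 × (1 + 7.21%)^3 ≈ £208,195.72.
Price-level factor over 3 years: (1 + 1.70%)^3 = 1.051871913.
The maturity value deflated by that factor is the answer in today's purchasing power.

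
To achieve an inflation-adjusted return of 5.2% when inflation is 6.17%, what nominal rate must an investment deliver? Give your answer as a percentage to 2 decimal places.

11.69%

By the Fisher equation, 1 + r_nom = (1 + 5.2%)(1 + 6.17%) = 1.052 × 1.0617 = 1.1169084.
So r_nom = 11.69084%.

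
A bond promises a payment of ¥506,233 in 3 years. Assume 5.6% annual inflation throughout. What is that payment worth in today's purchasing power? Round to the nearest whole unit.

Price-level factor over 3 years: (1 + 5.6%)^3 = 1.177583616.
Purchasing power today: ¥506,233 divided by that factor.

¥429,891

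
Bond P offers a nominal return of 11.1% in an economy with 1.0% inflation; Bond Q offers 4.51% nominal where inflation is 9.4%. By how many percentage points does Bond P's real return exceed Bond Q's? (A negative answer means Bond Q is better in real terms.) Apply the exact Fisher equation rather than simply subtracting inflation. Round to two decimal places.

Bond P real return: 1.111/1.010 − 1 = 10.000%.
Bond Q real return: 1.0451/1.094 − 1 = -4.470%.
Difference: 10.000 − (-4.470) = 14.470 pp.

14.47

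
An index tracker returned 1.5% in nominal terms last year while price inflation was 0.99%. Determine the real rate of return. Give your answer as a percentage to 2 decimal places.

0.51%

Real return via the Fisher equation: (1 + 1.5%)/(1 + 0.99%) − 1 = 1.015/1.0099 − 1 ≈ 0.00505.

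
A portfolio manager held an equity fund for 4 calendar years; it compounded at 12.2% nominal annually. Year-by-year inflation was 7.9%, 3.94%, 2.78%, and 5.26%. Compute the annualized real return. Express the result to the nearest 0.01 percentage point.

6.91%

Cumulative inflation factor: 1.079 × 1.0394 × 1.0278 × 1.0526 ≈ 1.21332.
Nominal growth factor: 1.58479. Real growth factor = 1.58479 / 1.21332 ≈ 1.30616.
Annualized: 1.30616^(1/4) − 1 ≈ 0.06905.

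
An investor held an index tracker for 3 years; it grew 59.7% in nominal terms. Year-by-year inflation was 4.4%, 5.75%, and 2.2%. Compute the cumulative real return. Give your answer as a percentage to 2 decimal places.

Cumulative inflation factor: 1.044 × 1.0575 × 1.022 ≈ 1.12832.
Nominal growth factor: 1.59700. Real growth factor = 1.59700 / 1.12832 ≈ 1.41538.
Total real return ≈ 41.5380%.

41.54%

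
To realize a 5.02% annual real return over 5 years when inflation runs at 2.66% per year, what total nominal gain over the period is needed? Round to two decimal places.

45.67%

Required annual nominal rate: (1+5.02%)(1+2.66%) − 1 = 7.813532%.
Cumulative over 5 years: (1 + 0.07813532)^5 − 1 ≈ 0.45669.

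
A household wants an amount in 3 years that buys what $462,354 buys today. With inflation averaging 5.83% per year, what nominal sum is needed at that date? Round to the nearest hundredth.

$548,025.80

Cumulative price-level factor: (1+5.83%)^3 ≈ 1.1852948253.
Multiplying $462,354 by the price-level factor gives the future nominal sum.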